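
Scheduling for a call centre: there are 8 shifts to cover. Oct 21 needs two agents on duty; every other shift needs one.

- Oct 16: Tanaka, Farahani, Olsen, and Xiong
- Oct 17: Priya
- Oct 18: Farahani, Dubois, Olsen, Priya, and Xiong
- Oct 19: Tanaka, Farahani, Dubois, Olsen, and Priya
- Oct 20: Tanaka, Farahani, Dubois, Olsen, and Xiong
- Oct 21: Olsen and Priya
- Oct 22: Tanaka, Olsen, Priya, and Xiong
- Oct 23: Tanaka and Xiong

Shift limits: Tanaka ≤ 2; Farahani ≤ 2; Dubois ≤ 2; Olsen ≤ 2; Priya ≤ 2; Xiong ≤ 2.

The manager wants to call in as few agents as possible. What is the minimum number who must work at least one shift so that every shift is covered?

5

9 slots to fill and no one can take more than 2, so at least ⌈9/2⌉ = 5 agents are needed.
Tanaka, Farahani, Dubois, Olsen, and Priya alone can cover everything: Oct 16→Tanaka, Oct 17→Priya, Oct 18→Farahani, Oct 19→Dubois, Oct 20→Farahani, Oct 21→Olsen+Priya, Oct 22→Olsen, Oct 23→Tanaka.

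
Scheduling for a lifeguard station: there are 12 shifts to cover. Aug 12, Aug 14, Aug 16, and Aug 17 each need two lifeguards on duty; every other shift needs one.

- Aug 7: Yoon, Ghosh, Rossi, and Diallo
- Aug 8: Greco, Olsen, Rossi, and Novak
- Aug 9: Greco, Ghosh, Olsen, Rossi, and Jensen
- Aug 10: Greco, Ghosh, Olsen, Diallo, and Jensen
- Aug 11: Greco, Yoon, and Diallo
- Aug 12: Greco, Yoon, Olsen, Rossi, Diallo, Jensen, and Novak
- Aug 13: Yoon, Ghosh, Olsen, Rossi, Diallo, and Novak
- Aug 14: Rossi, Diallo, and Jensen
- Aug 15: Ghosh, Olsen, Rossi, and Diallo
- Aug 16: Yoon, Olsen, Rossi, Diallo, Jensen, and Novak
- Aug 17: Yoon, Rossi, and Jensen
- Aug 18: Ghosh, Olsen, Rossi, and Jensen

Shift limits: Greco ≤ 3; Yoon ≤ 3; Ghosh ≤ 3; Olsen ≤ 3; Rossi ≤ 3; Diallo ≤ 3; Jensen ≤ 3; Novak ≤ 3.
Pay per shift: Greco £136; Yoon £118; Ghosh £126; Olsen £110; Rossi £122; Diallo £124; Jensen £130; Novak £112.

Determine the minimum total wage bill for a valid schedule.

£1884

Picking the cheapest available lifeguard for each shift independently would cost £1826, but that ignores the shift limits.
An optimal schedule: Aug 7→Yoon, Aug 8→Olsen, Aug 9→Rossi, Aug 10→Ghosh, Aug 11→Yoon, Aug 12→Novak+Diallo, Aug 13→Novak, Aug 14→Rossi+Diallo, Aug 15→Olsen, Aug 16→Novak+Diallo, Aug 17→Yoon+Rossi, Aug 18→Olsen.
Total: 118 + 110 + 122 + 126 + 118 + 112 + 124 + 112 + 122 + 124 + 110 + 112 + 124 + 118 + 122 + 110 = £1884.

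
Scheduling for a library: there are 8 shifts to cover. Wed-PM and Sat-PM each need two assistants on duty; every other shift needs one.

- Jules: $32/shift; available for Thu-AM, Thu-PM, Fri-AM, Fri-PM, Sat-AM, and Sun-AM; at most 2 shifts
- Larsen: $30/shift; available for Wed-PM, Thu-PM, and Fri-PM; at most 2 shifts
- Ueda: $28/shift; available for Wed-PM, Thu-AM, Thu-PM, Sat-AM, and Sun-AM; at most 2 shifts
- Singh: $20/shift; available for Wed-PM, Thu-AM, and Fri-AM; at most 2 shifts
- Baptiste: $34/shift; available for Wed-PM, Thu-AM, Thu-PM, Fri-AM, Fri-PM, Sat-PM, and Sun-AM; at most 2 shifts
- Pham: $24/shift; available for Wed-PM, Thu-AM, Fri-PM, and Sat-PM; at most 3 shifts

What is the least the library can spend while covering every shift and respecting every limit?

$262

Sat-PM can only be covered by Baptiste and Pham, so that assignment is forced.
Picking the cheapest available assistant for each shift independently would cost $250, but that ignores the shift limits.
An optimal schedule: Wed-PM→Pham+Larsen, Thu-AM→Singh, Thu-PM→Larsen, Fri-AM→Singh, Fri-PM→Pham, Sat-AM→Ueda, Sat-PM→Pham+Baptiste, Sun-AM→Ueda.
Total: 24 + 30 + 20 + 30 + 20 + 24 + 28 + 24 + 34 + 28 = $262.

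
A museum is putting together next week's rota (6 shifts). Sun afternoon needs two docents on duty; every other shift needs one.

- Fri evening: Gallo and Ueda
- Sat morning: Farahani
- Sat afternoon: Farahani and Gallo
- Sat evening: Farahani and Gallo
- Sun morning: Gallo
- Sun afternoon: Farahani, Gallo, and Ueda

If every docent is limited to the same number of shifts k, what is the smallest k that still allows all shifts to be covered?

3

With 3 docents and 7 worker-slots to fill, someone must work at least ⌈7/3⌉ = 3 shifts, so k ≥ 3.
k = 3 works: Fri evening→Gallo, Sat morning→Farahani, Sat afternoon→Farahani, Sat evening→Farahani, Sun morning→Gallo, Sun afternoon→Gallo+Ueda.
Loads: Farahani 3, Gallo 3, Ueda 1 — all ≤ 3.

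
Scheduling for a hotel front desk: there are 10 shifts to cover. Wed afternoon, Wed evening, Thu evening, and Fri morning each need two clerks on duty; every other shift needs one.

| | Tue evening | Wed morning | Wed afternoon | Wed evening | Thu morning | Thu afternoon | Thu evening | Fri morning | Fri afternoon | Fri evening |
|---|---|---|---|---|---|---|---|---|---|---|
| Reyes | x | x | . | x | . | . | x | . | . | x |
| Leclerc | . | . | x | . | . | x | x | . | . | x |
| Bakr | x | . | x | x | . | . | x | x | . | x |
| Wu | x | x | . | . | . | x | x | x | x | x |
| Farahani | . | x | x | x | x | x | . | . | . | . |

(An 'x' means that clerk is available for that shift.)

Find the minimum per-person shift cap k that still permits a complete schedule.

With 5 clerks and 14 worker-slots to fill, someone must work at least ⌈14/5⌉ = 3 shifts, so k ≥ 3.
k = 3 works: Tue evening→Reyes, Wed morning→Reyes, Wed afternoon→Leclerc+Bakr, Wed evening→Reyes+Bakr, Thu morning→Farahani, Thu afternoon→Farahani, Thu evening→Leclerc+Wu, Fri morning→Bakr+Wu, Fri afternoon→Wu, Fri evening→Leclerc.
Loads: Reyes 3, Leclerc 3, Bakr 3, Wu 3, Farahani 2 — all ≤ 3.

3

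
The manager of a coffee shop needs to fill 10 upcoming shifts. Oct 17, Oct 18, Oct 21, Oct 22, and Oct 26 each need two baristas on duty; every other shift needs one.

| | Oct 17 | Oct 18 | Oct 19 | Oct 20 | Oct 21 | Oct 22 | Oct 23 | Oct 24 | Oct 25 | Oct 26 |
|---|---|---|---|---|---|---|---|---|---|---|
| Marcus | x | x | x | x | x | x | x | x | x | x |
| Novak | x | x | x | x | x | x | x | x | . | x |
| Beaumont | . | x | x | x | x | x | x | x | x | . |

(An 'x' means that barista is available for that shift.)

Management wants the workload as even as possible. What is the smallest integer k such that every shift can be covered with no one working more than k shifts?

5

With 3 baristas and 15 worker-slots to fill, someone must work at least ⌈15/3⌉ = 5 shifts, so k ≥ 5.
k = 5 works: Oct 17→Marcus+Novak, Oct 18→Marcus+Novak, Oct 19→Marcus, Oct 20→Beaumont, Oct 21→Novak+Beaumont, Oct 22→Novak+Beaumont, Oct 23→Beaumont, Oct 24→Beaumont, Oct 25→Marcus, Oct 26→Marcus+Novak.
Loads: Marcus 5, Novak 5, Beaumont 5 — all ≤ 5.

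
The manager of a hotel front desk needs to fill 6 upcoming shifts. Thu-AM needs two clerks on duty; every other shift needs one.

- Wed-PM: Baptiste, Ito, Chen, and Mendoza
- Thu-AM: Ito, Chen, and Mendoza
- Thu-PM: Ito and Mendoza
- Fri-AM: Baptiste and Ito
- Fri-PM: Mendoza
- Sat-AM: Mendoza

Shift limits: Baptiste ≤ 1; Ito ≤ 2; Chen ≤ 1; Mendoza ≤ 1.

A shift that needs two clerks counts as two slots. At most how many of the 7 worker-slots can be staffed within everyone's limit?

Total capacity across all clerks is 1+2+1+1 = 5, and 7 slots are needed, so at most 5 can be filled.
An assignment achieving 5: Thu-AM→Ito+Chen, Thu-PM→Ito, Fri-AM→Baptiste, Fri-PM→Mendoza.
Loads: Baptiste 1/1, Ito 2/2, Chen 1/1, Mendoza 1/1.

5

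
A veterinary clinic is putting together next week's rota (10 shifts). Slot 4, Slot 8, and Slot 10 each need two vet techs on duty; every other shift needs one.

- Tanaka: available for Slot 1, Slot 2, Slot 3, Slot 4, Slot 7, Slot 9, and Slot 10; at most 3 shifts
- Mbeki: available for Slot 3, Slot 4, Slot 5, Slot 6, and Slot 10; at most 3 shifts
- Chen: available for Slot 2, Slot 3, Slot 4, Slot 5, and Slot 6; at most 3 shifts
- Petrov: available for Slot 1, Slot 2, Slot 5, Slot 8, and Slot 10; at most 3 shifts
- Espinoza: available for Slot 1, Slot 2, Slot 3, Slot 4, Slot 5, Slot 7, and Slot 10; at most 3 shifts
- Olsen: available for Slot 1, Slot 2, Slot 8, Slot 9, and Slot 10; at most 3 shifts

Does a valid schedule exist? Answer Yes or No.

Yes

Slot 8 can only be covered by Petrov and Olsen, so that assignment is forced.
One valid schedule: Slot 1→Tanaka, Slot 2→Chen, Slot 3→Mbeki, Slot 4→Chen+Espinoza, Slot 5→Mbeki, Slot 6→Mbeki, Slot 7→Tanaka, Slot 8→Petrov+Olsen, Slot 9→Tanaka, Slot 10→Petrov+Espinoza.
Loads: Tanaka 3/3, Mbeki 3/3, Chen 2/3, Petrov 2/3, Espinoza 2/3, Olsen 1/3 — all within limits.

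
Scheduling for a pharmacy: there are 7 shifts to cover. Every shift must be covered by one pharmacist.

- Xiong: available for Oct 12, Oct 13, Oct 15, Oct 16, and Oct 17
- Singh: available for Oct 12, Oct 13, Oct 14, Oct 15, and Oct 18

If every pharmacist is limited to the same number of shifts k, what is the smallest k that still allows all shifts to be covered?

With 2 pharmacists and 7 worker-slots to fill, someone must work at least ⌈7/2⌉ = 4 shifts, so k ≥ 4.
k = 4 works: Oct 12→Xiong, Oct 13→Xiong, Oct 14→Singh, Oct 15→Singh, Oct 16→Xiong, Oct 17→Xiong, Oct 18→Singh.
Loads: Xiong 4, Singh 3 — all ≤ 4.

4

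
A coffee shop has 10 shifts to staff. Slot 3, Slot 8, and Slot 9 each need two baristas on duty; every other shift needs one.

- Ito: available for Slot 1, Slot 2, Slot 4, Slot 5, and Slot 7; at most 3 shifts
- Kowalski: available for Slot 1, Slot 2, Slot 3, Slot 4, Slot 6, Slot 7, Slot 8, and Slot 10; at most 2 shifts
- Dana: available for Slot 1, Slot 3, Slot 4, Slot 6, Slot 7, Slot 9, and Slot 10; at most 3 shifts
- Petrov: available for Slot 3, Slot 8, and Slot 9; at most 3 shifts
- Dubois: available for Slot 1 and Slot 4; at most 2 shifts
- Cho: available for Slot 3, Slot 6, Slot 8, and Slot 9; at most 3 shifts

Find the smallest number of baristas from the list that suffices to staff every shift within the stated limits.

13 slots to fill and no one can take more than 3, so at least ⌈13/3⌉ = 5 baristas are needed.
Ito, Kowalski, Dana, Petrov, and Dubois alone can cover everything: Slot 1→Dubois, Slot 2→Ito, Slot 3→Dana+Petrov, Slot 4→Dubois, Slot 5→Ito, Slot 6→Kowalski, Slot 7→Ito, Slot 8→Kowalski+Petrov, Slot 9→Dana+Petrov, Slot 10→Dana.

5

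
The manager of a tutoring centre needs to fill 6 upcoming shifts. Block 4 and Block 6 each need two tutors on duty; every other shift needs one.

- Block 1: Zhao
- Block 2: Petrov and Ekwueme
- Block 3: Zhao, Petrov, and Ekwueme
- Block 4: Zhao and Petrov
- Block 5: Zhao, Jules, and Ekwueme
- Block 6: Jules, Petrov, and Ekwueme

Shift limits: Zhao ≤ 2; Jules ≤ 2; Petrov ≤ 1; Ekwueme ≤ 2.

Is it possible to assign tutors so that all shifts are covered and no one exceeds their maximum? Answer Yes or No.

No

Shifts {Block 1, Block 2, Block 3, Block 4, Block 6} need 7 worker-slots in total, but the tutors available for any of those shifts (Zhao, Jules, Petrov, and Ekwueme) can supply at most 6 among them. So no valid schedule exists.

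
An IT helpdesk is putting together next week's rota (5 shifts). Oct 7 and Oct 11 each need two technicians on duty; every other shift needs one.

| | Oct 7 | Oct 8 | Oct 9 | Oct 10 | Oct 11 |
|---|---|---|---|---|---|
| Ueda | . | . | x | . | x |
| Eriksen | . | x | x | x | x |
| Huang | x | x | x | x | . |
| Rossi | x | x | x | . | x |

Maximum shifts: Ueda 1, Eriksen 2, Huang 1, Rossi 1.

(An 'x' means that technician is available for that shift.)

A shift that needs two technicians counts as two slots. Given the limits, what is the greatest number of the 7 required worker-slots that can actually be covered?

Total capacity across all technicians is 1+2+1+1 = 5, and 7 slots are needed, so at most 5 can be filled.
An assignment achieving 5: Oct 7→Huang+Rossi, Oct 8→Eriksen, Oct 10→Eriksen, Oct 11→Ueda.
Loads: Ueda 1/1, Eriksen 2/2, Huang 1/1, Rossi 1/1.

5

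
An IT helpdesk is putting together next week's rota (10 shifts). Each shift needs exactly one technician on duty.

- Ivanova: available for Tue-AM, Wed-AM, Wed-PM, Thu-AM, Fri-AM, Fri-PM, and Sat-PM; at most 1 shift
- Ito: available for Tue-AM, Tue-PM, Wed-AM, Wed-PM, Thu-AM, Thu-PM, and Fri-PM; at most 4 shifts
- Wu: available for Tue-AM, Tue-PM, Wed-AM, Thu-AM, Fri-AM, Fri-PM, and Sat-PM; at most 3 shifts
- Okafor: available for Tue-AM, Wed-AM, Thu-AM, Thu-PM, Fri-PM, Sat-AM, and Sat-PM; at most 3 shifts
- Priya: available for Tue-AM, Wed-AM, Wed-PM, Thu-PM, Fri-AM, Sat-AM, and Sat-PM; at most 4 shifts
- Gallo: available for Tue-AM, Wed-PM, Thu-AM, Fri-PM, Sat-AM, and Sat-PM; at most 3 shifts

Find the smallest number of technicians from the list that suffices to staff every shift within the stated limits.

10 slots to fill and no one can take more than 4, so at least ⌈10/4⌉ = 3 technicians are needed.
Ito, Wu, and Okafor alone can cover everything: Tue-AM→Ito, Tue-PM→Ito, Wed-AM→Wu, Wed-PM→Ito, Thu-AM→Okafor, Thu-PM→Ito, Fri-AM→Wu, Fri-PM→Okafor, Sat-AM→Okafor, Sat-PM→Wu.

3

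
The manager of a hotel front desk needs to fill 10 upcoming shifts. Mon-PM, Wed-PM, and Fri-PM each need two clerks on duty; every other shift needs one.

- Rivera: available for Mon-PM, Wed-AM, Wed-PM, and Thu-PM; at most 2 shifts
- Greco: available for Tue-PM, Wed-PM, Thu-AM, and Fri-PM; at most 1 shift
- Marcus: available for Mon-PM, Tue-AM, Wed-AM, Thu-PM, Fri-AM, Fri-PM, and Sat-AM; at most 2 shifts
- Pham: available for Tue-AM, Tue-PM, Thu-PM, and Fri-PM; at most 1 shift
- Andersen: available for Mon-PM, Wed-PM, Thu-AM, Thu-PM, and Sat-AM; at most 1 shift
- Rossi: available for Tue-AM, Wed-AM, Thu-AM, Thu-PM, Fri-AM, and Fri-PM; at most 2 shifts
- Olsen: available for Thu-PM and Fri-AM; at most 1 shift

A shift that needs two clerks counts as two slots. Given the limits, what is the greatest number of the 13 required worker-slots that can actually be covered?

Total capacity across all clerks is 2+1+2+1+1+2+1 = 10, and 13 slots are needed, so at most 10 can be filled.
An assignment achieving 10: Mon-PM→Rivera+Marcus, Tue-AM→Pham, Tue-PM→Greco, Wed-AM→Rivera, Wed-PM→Andersen, Thu-AM→Rossi, Thu-PM→Olsen, Fri-AM→Rossi, Sat-AM→Marcus.
Loads: Rivera 2/2, Greco 1/1, Marcus 2/2, Pham 1/1, Andersen 1/1, Rossi 2/2, Olsen 1/1.

10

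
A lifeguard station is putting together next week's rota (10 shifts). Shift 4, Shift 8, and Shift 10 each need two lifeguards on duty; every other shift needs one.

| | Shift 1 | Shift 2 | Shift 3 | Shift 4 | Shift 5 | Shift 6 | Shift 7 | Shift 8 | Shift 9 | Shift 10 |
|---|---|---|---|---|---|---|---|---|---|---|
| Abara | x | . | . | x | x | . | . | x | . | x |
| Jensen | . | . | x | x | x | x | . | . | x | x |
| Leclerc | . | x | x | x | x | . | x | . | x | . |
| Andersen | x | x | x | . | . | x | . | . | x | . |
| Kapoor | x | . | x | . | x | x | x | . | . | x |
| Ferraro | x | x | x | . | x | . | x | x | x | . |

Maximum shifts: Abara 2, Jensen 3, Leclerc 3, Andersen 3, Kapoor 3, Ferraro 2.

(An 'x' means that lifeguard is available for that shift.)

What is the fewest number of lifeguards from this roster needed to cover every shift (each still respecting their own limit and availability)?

5

13 slots to fill and no one can take more than 3, so at least ⌈13/3⌉ = 5 lifeguards are needed.
Abara, Jensen, Leclerc, Andersen, and Ferraro alone can cover everything: Shift 1→Andersen, Shift 2→Leclerc, Shift 3→Andersen, Shift 4→Jensen+Leclerc, Shift 5→Ferraro, Shift 6→Jensen, Shift 7→Leclerc, Shift 8→Abara+Ferraro, Shift 9→Andersen, Shift 10→Abara+Jensen.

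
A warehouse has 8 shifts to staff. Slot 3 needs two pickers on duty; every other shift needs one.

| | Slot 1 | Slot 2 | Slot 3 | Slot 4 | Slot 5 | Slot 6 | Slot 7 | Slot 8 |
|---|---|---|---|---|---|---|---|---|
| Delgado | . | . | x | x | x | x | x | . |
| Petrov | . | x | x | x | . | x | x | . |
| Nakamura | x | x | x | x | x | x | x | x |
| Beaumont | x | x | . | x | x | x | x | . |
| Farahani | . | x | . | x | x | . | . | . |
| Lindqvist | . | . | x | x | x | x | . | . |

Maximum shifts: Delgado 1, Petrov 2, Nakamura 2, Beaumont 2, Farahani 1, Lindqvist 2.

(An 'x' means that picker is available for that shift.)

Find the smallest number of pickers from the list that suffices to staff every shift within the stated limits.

9 slots to fill and no one can take more than 2, so at least ⌈9/2⌉ = 5 pickers are needed.
Delgado, Petrov, Nakamura, Beaumont, and Lindqvist alone can cover everything: Slot 1→Nakamura, Slot 2→Petrov, Slot 3→Petrov+Lindqvist, Slot 4→Beaumont, Slot 5→Delgado, Slot 6→Lindqvist, Slot 7→Beaumont, Slot 8→Nakamura.

5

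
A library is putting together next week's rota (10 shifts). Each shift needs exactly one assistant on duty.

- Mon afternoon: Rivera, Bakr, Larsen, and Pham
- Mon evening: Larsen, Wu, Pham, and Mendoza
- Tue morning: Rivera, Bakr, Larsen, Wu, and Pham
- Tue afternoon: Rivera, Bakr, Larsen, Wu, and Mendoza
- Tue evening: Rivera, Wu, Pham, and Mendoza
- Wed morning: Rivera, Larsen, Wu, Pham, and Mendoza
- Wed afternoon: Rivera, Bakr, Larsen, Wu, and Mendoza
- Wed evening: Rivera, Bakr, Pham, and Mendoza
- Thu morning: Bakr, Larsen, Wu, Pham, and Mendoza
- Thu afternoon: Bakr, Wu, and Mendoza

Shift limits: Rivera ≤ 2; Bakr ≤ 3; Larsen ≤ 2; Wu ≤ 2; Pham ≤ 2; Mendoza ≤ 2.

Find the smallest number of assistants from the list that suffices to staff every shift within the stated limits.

10 slots to fill and no one can take more than 3, so at least ⌈10/3⌉ = 4 assistants are needed.
Any 4 assistants together have capacity at most 3+2+2+2 = 9 < 10 slots, so 4 can never suffice.
Rivera, Bakr, Larsen, Wu, and Pham alone can cover everything: Mon afternoon→Bakr, Mon evening→Larsen, Tue morning→Pham, Tue afternoon→Bakr, Tue evening→Rivera, Wed morning→Larsen, Wed afternoon→Wu, Wed evening→Rivera, Thu morning→Wu, Thu afternoon→Bakr.

5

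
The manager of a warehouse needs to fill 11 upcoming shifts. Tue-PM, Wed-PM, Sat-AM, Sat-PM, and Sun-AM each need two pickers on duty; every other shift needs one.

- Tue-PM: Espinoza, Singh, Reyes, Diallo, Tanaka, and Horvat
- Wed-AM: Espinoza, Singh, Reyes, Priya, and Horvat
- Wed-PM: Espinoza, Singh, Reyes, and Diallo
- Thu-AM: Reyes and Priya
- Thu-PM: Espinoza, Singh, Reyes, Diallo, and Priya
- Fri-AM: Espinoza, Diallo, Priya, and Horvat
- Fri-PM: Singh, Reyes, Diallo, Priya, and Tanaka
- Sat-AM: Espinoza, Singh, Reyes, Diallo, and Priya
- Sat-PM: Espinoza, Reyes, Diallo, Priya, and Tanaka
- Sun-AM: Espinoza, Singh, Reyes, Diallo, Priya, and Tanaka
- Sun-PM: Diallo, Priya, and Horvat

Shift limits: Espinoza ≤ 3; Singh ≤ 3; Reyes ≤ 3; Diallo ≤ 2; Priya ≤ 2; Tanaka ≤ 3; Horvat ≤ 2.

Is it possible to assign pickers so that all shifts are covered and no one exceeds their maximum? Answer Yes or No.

Yes

One valid schedule: Tue-PM→Tanaka+Horvat, Wed-AM→Espinoza, Wed-PM→Singh+Reyes, Thu-AM→Reyes, Thu-PM→Espinoza, Fri-AM→Espinoza, Fri-PM→Singh, Sat-AM→Singh+Reyes, Sat-PM→Diallo+Priya, Sun-AM→Priya+Tanaka, Sun-PM→Diallo.
Loads: Espinoza 3/3, Singh 3/3, Reyes 3/3, Diallo 2/2, Priya 2/2, Tanaka 2/3, Horvat 1/2 — all within limits.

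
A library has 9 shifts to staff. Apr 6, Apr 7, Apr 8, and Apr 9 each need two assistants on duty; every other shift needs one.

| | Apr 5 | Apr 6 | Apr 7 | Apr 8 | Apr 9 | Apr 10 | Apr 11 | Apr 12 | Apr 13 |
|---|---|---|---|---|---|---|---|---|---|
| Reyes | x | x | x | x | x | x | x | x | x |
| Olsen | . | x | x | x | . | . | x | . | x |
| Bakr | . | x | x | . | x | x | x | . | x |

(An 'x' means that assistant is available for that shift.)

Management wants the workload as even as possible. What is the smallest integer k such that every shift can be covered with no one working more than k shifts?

5

With 3 assistants and 13 worker-slots to fill, someone must work at least ⌈13/3⌉ = 5 shifts, so k ≥ 5.
k = 5 works: Apr 5→Reyes, Apr 6→Olsen+Bakr, Apr 7→Olsen+Bakr, Apr 8→Reyes+Olsen, Apr 9→Reyes+Bakr, Apr 10→Reyes, Apr 11→Olsen, Apr 12→Reyes, Apr 13→Olsen.
Loads: Reyes 5, Olsen 5, Bakr 3 — all ≤ 5.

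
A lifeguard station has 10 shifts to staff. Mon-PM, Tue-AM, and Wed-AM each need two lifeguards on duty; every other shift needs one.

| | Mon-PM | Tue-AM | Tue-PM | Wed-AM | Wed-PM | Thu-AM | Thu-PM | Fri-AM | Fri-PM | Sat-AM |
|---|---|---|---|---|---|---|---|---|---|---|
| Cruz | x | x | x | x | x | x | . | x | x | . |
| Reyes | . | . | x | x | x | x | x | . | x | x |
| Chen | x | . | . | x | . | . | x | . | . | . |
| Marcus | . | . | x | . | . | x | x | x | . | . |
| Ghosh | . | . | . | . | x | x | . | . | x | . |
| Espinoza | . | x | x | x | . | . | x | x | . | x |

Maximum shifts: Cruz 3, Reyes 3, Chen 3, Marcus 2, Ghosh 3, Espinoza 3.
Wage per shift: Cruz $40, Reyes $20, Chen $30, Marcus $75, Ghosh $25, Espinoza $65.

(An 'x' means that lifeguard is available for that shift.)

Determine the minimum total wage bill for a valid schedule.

Mon-PM can only be covered by Cruz and Chen, so that assignment is forced.
Tue-AM can only be covered by Cruz and Espinoza, so that assignment is forced.
Picking the cheapest available lifeguard for each shift independently would cost $385, but that ignores the shift limits.
An optimal schedule: Mon-PM→Chen+Cruz, Tue-AM→Cruz+Espinoza, Tue-PM→Reyes, Wed-AM→Reyes+Chen, Wed-PM→Ghosh, Thu-AM→Ghosh, Thu-PM→Chen, Fri-AM→Cruz, Fri-PM→Ghosh, Sat-AM→Reyes.
Total: 30 + 40 + 40 + 65 + 20 + 20 + 30 + 25 + 25 + 30 + 40 + 25 + 20 = $410.

$410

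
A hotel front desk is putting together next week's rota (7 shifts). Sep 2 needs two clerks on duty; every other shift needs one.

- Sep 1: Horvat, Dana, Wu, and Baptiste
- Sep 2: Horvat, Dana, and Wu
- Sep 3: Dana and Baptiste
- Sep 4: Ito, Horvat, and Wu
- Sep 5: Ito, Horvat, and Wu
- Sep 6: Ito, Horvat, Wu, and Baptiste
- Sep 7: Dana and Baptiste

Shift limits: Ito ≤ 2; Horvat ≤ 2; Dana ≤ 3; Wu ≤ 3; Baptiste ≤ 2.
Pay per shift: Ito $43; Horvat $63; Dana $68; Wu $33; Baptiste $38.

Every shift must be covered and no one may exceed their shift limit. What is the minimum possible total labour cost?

Picking the cheapest available clerk for each shift independently would cost $304, but that ignores the shift limits.
An optimal schedule: Sep 1→Wu, Sep 2→Wu+Horvat, Sep 3→Baptiste, Sep 4→Wu, Sep 5→Ito, Sep 6→Ito, Sep 7→Baptiste.
Total: 33 + 33 + 63 + 38 + 33 + 43 + 43 + 38 = $324.

$324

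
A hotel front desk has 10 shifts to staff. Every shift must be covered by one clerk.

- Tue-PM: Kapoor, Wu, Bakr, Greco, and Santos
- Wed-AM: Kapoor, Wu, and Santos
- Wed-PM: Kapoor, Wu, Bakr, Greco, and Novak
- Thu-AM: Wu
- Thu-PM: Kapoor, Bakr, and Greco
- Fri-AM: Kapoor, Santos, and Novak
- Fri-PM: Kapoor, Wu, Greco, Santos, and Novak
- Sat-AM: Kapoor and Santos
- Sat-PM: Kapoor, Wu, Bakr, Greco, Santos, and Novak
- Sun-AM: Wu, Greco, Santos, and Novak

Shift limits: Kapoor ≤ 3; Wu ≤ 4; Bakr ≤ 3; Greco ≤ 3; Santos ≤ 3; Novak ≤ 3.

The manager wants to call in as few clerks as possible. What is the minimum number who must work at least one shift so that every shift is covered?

3

10 slots to fill and no one can take more than 4, so at least ⌈10/4⌉ = 3 clerks are needed.
Kapoor, Wu, and Bakr alone can cover everything: Tue-PM→Wu, Wed-AM→Kapoor, Wed-PM→Bakr, Thu-AM→Wu, Thu-PM→Bakr, Fri-AM→Kapoor, Fri-PM→Wu, Sat-AM→Kapoor, Sat-PM→Bakr, Sun-AM→Wu.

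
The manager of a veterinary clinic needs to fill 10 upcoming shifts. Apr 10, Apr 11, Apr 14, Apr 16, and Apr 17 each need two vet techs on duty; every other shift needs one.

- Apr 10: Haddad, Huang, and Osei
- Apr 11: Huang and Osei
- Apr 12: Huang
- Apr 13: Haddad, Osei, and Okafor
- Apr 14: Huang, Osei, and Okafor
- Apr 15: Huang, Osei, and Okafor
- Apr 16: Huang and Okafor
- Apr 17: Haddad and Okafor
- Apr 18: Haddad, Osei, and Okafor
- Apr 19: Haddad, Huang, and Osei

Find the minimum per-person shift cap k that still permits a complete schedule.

4

With 4 vet techs and 15 worker-slots to fill, someone must work at least ⌈15/4⌉ = 4 shifts, so k ≥ 4.
k = 4 works: Apr 10→Haddad+Huang, Apr 11→Huang+Osei, Apr 12→Huang, Apr 13→Haddad, Apr 14→Osei+Okafor, Apr 15→Osei, Apr 16→Huang+Okafor, Apr 17→Haddad+Okafor, Apr 18→Haddad, Apr 19→Osei.
Loads: Haddad 4, Huang 4, Osei 4, Okafor 3 — all ≤ 4.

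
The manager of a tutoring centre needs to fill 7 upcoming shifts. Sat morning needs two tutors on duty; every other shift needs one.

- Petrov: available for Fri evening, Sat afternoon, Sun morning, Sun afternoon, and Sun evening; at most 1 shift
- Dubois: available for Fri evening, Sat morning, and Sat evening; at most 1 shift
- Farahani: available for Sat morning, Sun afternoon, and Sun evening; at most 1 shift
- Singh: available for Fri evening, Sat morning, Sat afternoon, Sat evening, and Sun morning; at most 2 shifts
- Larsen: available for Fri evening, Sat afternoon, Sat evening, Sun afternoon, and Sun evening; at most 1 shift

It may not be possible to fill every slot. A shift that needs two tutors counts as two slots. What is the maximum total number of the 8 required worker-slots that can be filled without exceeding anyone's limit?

6

Total capacity across all tutors is 1+1+1+2+1 = 6, and 8 slots are needed, so at most 6 can be filled.
An assignment achieving 6: Sat morning→Dubois+Farahani, Sat afternoon→Singh, Sat evening→Singh, Sun morning→Petrov, Sun afternoon→Larsen.
Loads: Petrov 1/1, Dubois 1/1, Farahani 1/1, Singh 2/2, Larsen 1/1.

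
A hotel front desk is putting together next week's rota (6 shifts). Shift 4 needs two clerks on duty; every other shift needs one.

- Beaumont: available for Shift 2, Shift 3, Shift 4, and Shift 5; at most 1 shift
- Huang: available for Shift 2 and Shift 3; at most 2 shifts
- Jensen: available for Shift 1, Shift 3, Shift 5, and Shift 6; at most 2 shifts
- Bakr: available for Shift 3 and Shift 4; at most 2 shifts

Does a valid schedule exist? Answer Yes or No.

Total capacity is 7 and 7 slots are needed, so capacity alone doesn't rule it out.
Shifts {Shift 1, Shift 4, Shift 5, Shift 6} need 5 worker-slots in total, but the clerks available for any of those shifts (Beaumont, Jensen, and Bakr) can supply at most 4 among them. So no valid schedule exists.

No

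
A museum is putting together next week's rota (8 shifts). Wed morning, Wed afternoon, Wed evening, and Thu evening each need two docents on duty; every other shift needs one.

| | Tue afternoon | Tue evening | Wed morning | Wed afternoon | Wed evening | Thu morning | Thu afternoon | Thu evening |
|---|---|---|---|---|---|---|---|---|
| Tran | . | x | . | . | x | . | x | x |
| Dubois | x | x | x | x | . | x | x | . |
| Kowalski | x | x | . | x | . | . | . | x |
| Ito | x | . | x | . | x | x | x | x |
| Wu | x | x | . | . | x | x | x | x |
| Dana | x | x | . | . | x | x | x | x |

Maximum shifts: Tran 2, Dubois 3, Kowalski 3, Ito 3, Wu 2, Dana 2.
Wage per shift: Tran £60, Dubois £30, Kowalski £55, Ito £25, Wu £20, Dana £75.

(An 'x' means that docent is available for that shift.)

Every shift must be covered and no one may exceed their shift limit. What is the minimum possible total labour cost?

Wed morning can only be covered by Dubois and Ito, so that assignment is forced.
Wed afternoon can only be covered by Dubois and Kowalski, so that assignment is forced.
Picking the cheapest available docent for each shift independently would cost £310, but that ignores the shift limits.
An optimal schedule: Tue afternoon→Wu, Tue evening→Kowalski, Wed morning→Ito+Dubois, Wed afternoon→Dubois+Kowalski, Wed evening→Ito+Tran, Thu morning→Wu, Thu afternoon→Dubois, Thu evening→Ito+Kowalski.
Total: 20 + 55 + 25 + 30 + 30 + 55 + 25 + 60 + 20 + 30 + 25 + 55 = £430.

£430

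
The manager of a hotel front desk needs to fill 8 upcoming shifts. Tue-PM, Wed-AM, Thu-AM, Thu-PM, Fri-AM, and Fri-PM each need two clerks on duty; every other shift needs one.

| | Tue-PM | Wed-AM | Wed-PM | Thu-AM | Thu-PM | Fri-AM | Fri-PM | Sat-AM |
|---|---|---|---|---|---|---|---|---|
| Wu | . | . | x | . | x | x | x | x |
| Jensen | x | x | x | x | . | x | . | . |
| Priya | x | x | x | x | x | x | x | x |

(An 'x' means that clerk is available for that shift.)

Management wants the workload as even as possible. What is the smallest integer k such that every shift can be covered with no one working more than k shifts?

5

With 3 clerks and 14 worker-slots to fill, someone must work at least ⌈14/3⌉ = 5 shifts, so k ≥ 5.
k = 5 works: Tue-PM→Jensen+Priya, Wed-AM→Jensen+Priya, Wed-PM→Wu, Thu-AM→Jensen+Priya, Thu-PM→Wu+Priya, Fri-AM→Wu+Jensen, Fri-PM→Wu+Priya, Sat-AM→Wu.
Loads: Wu 5, Jensen 4, Priya 5 — all ≤ 5.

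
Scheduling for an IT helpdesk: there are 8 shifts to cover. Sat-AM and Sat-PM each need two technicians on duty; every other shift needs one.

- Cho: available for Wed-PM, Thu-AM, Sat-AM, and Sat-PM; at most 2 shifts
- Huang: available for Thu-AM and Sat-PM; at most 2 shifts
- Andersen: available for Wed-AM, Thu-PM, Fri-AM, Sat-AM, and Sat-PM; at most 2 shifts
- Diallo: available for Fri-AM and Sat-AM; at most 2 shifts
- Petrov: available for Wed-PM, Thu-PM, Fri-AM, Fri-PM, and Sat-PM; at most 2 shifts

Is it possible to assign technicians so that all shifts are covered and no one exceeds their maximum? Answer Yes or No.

Yes

Wed-AM can only be covered by Andersen, so that assignment is forced.
Fri-PM can only be covered by Petrov, so that assignment is forced.
One valid schedule: Wed-AM→Andersen, Wed-PM→Cho, Thu-AM→Huang, Thu-PM→Andersen, Fri-AM→Diallo, Fri-PM→Petrov, Sat-AM→Cho+Diallo, Sat-PM→Huang+Petrov.
Loads: Cho 2/2, Huang 2/2, Andersen 2/2, Diallo 2/2, Petrov 2/2 — all within limits.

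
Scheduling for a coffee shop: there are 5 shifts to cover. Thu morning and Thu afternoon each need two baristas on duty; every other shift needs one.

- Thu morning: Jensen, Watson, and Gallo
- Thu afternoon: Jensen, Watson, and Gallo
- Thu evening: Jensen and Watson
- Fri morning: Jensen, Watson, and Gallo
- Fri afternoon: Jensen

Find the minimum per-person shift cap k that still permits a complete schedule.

With 3 baristas and 7 worker-slots to fill, someone must work at least ⌈7/3⌉ = 3 shifts, so k ≥ 3.
k = 3 works: Thu morning→Jensen+Watson, Thu afternoon→Watson+Gallo, Thu evening→Jensen, Fri morning→Watson, Fri afternoon→Jensen.
Loads: Jensen 3, Watson 3, Gallo 1 — all ≤ 3.

3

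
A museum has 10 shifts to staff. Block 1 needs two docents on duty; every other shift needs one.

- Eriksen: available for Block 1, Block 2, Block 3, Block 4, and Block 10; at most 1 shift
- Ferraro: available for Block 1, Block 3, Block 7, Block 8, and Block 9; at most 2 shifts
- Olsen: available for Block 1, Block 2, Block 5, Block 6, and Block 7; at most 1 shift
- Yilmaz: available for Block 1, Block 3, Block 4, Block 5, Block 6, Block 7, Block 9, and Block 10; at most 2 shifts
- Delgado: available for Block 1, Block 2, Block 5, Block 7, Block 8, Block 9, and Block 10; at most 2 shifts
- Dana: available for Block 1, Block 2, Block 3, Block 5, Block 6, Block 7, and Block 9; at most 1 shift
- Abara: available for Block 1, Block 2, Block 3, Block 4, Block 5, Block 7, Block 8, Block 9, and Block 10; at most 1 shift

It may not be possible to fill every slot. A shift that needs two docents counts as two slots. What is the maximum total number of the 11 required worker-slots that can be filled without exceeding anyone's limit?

Total capacity across all docents is 1+2+1+2+2+1+1 = 10, and 11 slots are needed, so at most 10 can be filled.
An assignment achieving 10: Block 1→Abara, Block 2→Delgado, Block 3→Ferraro, Block 4→Eriksen, Block 5→Yilmaz, Block 6→Olsen, Block 7→Dana, Block 8→Ferraro, Block 9→Delgado, Block 10→Yilmaz.
Loads: Eriksen 1/1, Ferraro 2/2, Olsen 1/1, Yilmaz 2/2, Delgado 2/2, Dana 1/1, Abara 1/1.

10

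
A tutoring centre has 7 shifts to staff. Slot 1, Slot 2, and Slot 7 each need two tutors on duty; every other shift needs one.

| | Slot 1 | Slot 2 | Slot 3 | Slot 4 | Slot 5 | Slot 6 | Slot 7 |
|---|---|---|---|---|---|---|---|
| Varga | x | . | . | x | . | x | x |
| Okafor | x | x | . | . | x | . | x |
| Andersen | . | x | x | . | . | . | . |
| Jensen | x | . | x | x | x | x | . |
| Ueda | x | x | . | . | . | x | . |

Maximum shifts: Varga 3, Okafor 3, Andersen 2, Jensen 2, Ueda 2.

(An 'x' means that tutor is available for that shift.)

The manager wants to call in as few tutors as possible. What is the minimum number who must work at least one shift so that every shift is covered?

10 slots to fill and no one can take more than 3, so at least ⌈10/3⌉ = 4 tutors are needed.
Varga, Okafor, Andersen, and Jensen alone can cover everything: Slot 1→Varga+Jensen, Slot 2→Okafor+Andersen, Slot 3→Andersen, Slot 4→Varga, Slot 5→Okafor, Slot 6→Jensen, Slot 7→Varga+Okafor.

4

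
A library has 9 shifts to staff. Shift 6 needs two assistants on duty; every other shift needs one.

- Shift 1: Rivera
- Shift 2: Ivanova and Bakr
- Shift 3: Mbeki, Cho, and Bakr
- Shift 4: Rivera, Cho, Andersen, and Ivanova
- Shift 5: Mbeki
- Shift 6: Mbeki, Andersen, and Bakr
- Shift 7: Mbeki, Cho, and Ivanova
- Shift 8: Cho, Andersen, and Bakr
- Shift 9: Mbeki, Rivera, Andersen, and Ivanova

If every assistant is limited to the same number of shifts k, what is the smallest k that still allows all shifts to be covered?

2

With 6 assistants and 10 worker-slots to fill, someone must work at least ⌈10/6⌉ = 2 shifts, so k ≥ 2.
k = 2 works: Shift 1→Rivera, Shift 2→Ivanova, Shift 3→Mbeki, Shift 4→Rivera, Shift 5→Mbeki, Shift 6→Andersen+Bakr, Shift 7→Cho, Shift 8→Cho, Shift 9→Andersen.
Loads: Mbeki 2, Rivera 2, Cho 2, Andersen 2, Ivanova 1, Bakr 1 — all ≤ 2.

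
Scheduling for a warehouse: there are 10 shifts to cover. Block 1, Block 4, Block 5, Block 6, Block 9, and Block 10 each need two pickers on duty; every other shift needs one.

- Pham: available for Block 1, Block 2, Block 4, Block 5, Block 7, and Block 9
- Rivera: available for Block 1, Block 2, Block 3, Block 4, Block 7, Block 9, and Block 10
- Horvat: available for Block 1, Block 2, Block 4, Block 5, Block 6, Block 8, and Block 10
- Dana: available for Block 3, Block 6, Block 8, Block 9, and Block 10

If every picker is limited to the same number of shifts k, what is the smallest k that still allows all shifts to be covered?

With 4 pickers and 16 worker-slots to fill, someone must work at least ⌈16/4⌉ = 4 shifts, so k ≥ 4.
k = 4 works: Block 1→Pham+Rivera, Block 2→Pham, Block 3→Rivera, Block 4→Rivera+Horvat, Block 5→Pham+Horvat, Block 6→Horvat+Dana, Block 7→Pham, Block 8→Dana, Block 9→Rivera+Dana, Block 10→Horvat+Dana.
Loads: Pham 4, Rivera 4, Horvat 4, Dana 4 — all ≤ 4.

4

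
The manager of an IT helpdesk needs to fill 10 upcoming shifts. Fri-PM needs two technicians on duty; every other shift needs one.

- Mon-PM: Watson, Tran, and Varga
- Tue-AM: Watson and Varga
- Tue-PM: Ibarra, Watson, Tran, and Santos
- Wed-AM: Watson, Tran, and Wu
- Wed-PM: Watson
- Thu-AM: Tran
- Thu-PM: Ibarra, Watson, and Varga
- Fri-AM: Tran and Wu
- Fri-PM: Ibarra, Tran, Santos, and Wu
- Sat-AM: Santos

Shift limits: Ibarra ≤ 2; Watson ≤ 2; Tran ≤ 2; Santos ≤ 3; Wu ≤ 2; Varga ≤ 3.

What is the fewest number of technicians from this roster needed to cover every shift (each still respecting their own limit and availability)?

11 slots to fill and no one can take more than 3, so at least ⌈11/3⌉ = 4 technicians are needed.
Any 4 technicians together have capacity at most 3+3+2+2 = 10 < 11 slots, so 4 can never suffice.
Ibarra, Watson, Tran, Santos, and Wu alone can cover everything: Mon-PM→Tran, Tue-AM→Watson, Tue-PM→Santos, Wed-AM→Wu, Wed-PM→Watson, Thu-AM→Tran, Thu-PM→Ibarra, Fri-AM→Wu, Fri-PM→Ibarra+Santos, Sat-AM→Santos.

5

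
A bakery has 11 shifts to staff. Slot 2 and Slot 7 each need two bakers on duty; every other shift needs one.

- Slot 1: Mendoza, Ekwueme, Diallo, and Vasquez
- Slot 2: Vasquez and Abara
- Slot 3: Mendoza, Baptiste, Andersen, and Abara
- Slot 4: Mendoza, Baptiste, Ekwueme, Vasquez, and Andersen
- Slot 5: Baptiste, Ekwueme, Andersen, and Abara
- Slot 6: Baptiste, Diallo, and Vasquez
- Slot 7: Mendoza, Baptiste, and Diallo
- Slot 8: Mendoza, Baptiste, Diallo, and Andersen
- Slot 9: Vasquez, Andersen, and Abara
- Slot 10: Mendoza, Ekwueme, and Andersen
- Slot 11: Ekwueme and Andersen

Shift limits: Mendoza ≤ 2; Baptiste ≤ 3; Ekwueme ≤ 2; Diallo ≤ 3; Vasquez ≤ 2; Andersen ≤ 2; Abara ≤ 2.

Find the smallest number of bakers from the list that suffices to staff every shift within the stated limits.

6

13 slots to fill and no one can take more than 3, so at least ⌈13/3⌉ = 5 bakers are needed.
Any 5 bakers together have capacity at most 3+3+2+2+2 = 12 < 13 slots, so 5 can never suffice.
Mendoza, Baptiste, Ekwueme, Diallo, Vasquez, and Abara alone can cover everything: Slot 1→Diallo, Slot 2→Vasquez+Abara, Slot 3→Mendoza, Slot 4→Ekwueme, Slot 5→Baptiste, Slot 6→Baptiste, Slot 7→Baptiste+Diallo, Slot 8→Diallo, Slot 9→Vasquez, Slot 10→Mendoza, Slot 11→Ekwueme.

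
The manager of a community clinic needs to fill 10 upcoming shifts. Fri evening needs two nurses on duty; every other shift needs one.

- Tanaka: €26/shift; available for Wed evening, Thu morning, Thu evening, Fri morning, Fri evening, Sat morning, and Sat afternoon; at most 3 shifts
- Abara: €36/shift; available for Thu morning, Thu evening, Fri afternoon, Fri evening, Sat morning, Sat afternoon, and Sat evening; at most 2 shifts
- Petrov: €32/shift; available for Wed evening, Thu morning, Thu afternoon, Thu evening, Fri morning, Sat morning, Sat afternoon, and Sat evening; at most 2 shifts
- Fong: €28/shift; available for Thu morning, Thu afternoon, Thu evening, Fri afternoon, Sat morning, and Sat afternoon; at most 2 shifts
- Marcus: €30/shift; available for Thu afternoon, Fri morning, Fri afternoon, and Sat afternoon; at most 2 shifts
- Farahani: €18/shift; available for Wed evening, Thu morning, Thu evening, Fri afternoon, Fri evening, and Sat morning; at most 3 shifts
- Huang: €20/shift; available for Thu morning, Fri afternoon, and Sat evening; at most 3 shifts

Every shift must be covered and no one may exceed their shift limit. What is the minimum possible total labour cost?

€248

Picking the cheapest available nurse for each shift independently would cost €234, but that ignores the shift limits.
An optimal schedule: Wed evening→Farahani, Thu morning→Huang, Thu afternoon→Fong, Thu evening→Farahani, Fri morning→Tanaka, Fri afternoon→Huang, Fri evening→Farahani+Tanaka, Sat morning→Tanaka, Sat afternoon→Fong, Sat evening→Huang.
Total: 18 + 20 + 28 + 18 + 26 + 20 + 18 + 26 + 26 + 28 + 20 = €248.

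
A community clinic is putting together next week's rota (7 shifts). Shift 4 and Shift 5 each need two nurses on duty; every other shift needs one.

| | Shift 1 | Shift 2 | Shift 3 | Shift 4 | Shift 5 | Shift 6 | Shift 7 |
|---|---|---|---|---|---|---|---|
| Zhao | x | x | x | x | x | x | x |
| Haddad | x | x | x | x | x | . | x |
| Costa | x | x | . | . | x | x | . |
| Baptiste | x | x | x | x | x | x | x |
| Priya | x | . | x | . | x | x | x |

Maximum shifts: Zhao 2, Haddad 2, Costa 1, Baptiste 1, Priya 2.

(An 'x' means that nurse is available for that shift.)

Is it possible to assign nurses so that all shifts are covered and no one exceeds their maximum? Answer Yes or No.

No

Total capacity is 2+2+1+1+2 = 8 but 9 worker-slots are needed — infeasible.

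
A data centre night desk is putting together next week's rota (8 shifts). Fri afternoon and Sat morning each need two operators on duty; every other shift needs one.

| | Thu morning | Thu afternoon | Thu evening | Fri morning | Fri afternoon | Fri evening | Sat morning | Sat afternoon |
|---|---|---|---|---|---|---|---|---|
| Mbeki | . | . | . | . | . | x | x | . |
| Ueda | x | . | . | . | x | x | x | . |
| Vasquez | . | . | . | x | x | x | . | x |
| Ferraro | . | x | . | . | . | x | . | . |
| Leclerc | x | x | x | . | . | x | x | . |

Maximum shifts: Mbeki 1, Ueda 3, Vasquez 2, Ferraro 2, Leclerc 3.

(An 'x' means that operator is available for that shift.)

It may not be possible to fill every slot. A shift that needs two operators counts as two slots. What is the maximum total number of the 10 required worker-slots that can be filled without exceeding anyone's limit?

Total capacity across all operators is 1+3+2+2+3 = 11, and 10 slots are needed, so at most 10 can be filled.
Shifts {Fri morning, Fri afternoon, Sat afternoon} need 4 slots but only Ueda and Vasquez are available for them, supplying at most 3 — so at least 1 slot must go unfilled.
An assignment achieving 9: Thu morning→Ueda, Thu afternoon→Ferraro, Thu evening→Leclerc, Fri morning→Vasquez, Fri afternoon→Ueda, Fri evening→Ferraro, Sat morning→Mbeki+Ueda, Sat afternoon→Vasquez.
Loads: Mbeki 1/1, Ueda 3/3, Vasquez 2/2, Ferraro 2/2, Leclerc 1/3.

9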